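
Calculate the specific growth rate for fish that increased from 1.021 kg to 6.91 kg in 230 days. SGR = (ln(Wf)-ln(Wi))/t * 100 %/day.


ln(W_f) = ln(6.91) = 1.9329696
ln(W_i) = ln(1.021) = 0.020782539
ln(W_f) - ln(W_i) = 1.9329696 - 0.020782539 = 1.9121871
SGR = 1.9121871 / 230 * 100 = 0.831386 %/day

0.831386 %/day


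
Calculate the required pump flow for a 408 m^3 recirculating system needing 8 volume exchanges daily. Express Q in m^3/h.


Daily recirculation volume = 408 m^3 * 8 = 3264 m^3/day
Flow rate Q = daily volume / 24 h = 3264 / 24 = 136 m^3/h

136 m^3/h


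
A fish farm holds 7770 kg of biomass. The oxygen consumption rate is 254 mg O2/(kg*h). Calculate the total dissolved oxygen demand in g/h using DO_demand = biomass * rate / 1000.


Total O2 consumption (mg/h) = 7770 kg * 254 mg/(kg*h) = 1973580 mg/h
Convert to g/h: 1973580 / 1000 = 1973.58 g/h

1973.58 g/h


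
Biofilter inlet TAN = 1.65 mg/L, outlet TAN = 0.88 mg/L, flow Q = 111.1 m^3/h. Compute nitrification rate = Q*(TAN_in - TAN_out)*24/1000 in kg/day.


Concentration drop: TAN_in - TAN_out = 1.65 - 0.88 = 0.77 mg/L
Hourly TAN removed = Q * dTAN = 111.1 m^3/h * 0.77 mg/L = 85.547 g/h  (m^3/h * mg/L = g/h)
Daily TAN removed = 85.547 * 24 = 2053.128 g/day
Convert to kg/day: 2053.128 / 1000 = 2.053128 kg/day

2.053128 kg/day


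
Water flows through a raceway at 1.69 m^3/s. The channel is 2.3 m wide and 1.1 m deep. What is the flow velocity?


Cross-sectional area = W * d = 2.3 * 1.1 = 2.53 m^2
Velocity = Q / A = 1.69 / 2.53 = 0.667984 m/s

0.667984 m/s


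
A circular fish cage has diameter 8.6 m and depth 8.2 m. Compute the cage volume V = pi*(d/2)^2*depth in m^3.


r = d/2 = 8.6/2 = 4.3 m
Base area = pi*r^2 = pi*4.3^2 = 58.088048 m^2
Volume = 58.088048 * 8.2 = 476.322 m^3

476.322 m^3


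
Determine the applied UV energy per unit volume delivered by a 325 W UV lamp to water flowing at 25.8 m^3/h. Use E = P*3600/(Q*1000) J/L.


Energy delivered per hour = 325 W * 3600 s = 1170000 J/h
Volume treated per hour = 25.8 m^3/h * 1000 = 25800 L/h
dose = 1170000 / 25800 = 45.3488 J/L

45.3488 J/L


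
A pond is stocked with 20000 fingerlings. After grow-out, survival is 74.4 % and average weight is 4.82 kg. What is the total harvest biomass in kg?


Survivors = 20000 * 74.4/100 = 14880 fish
Harvest biomass = survivors * W_f = 14880 * 4.82 = 71721.6 kg

71721.6 kg


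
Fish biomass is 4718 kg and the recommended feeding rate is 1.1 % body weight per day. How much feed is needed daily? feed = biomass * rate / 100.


Feeding rate fraction = 1.1% / 100 = 0.011
Daily feed = 4718 kg * 0.011 = 51.898 kg/day

51.898 kg/day


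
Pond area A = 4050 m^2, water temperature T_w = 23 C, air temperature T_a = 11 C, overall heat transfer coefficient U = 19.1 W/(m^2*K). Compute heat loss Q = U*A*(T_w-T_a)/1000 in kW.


Temperature difference dT = 23 - 11 = 12 K
Heat loss (W) = U * A * dT = 19.1 * 4050 * 12 = 928260 W
Convert to kW: 928260 / 1000 = 928.26 kW

928.26 kW


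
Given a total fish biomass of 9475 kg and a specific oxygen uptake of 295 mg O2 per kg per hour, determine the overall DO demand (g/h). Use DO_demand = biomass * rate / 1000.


Total O2 consumption (mg/h) = 9475 kg * 295 mg/(kg*h) = 2795125 mg/h
Convert to g/h: 2795125 / 1000 = 2795.125 g/h

2795.125 g/h


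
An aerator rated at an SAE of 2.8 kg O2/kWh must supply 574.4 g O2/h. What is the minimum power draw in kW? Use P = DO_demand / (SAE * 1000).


SAE in g O2/kWh = 2.8 * 1000 = 2800 g/kWh
P = DO_demand / SAE_g = 574.4 / 2800 = 0.205143 kW

0.205143 kW


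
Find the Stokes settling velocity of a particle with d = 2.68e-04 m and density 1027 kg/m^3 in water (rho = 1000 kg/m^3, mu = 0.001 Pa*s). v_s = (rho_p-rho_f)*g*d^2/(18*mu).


Density difference: rho_p - rho_f = 1027 - 1000 = 27 kg/m^3
d^2 = (2.68e-04)^2 = 7.1824e-08 m^2
Numerator = (rho_p - rho_f) * g * d^2 = 27 * 9.81 * 7.1824e-08 = 1.9024023e-05
Denominator = 18 * mu = 18 * 0.001 = 0.018
v_s = 1.9024023e-05 / 0.018 = 0.00105689 m/s
Check: Re = rho_f * v_s * d / mu = 1000 * 0.00105689 * 2.68e-04 / 0.001 = 0.283 < 1, so Stokes' law applies.

0.00105689 m/s


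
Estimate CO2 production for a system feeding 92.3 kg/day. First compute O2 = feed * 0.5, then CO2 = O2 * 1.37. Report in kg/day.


O2 = 92.3 * 0.5 = 46.15
CO2 = 46.15 * 1.37 = 63.2255

63.2255 kg/day


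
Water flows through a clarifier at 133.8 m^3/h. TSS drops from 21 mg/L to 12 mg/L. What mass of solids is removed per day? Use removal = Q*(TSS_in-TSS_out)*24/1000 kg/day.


Concentration drop: TSS_in - TSS_out = 21 - 12 = 9 mg/L
Hourly solids removed = Q * dTSS = 133.8 m^3/h * 9 mg/L = 1204.2 g/h  (m^3/h * mg/L = g/h)
Daily solids removed = 1204.2 * 24 = 28900.8 g/day
Convert g to kg: 28900.8 / 1000 = 28.9008 kg/day

28.9008 kg/day


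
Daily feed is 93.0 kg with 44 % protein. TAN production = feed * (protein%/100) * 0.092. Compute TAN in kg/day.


Protein in feed = 93.0 * 44/100 = 40.92 kg/day
TAN = protein * 0.092 = 40.92 * 0.092 = 3.76464 kg/day

3.76464 kg/day


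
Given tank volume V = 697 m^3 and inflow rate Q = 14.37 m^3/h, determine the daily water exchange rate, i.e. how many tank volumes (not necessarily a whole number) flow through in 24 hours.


Daily flow volume = 14.37 m^3/h * 24 h = 344.88 m^3/day
Exchanges = daily flow / tank volume = 344.88 / 697 = 0.494806 exchanges/day

0.494806 exchanges/day


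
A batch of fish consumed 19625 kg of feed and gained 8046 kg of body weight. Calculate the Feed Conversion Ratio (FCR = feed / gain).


FCR = feed consumed / weight gained
FCR = 19625 kg / 8046 kg = 2.4391

2.4391


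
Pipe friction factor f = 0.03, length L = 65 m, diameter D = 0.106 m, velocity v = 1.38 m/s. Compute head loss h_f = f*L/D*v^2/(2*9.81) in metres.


v^2 = 1.38^2 = 1.9044 m^2/s^2
L/D = 65/0.106 = 613.20755
h_f = f*(L/D)*v^2/(2g) = 0.03 * 613.20755 * 1.9044 / 19.62 = 1.78562 m

1.78562 m


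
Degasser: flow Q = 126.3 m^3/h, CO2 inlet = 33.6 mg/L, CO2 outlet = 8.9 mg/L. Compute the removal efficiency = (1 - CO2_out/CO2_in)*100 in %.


CO2_out / CO2_in = 8.9 / 33.6 = 0.26488095
Fraction remaining = 0.26488095
efficiency = (1 - 0.26488095) * 100 = 73.5119 %

73.5119 %


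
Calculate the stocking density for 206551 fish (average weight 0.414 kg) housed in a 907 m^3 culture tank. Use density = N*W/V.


Total biomass = 206551 fish * 0.414 kg = 85512.114 kg
Density = total biomass / volume = 85512.114 / 907 = 94.2802 kg/m^3

94.2802 kg/m^3


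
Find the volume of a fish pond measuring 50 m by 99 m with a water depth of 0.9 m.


Base area = L * W = 50 * 99 = 4950 m^2
Volume = area * depth = 4950 * 0.9 = 4455 m^3

4455 m^3


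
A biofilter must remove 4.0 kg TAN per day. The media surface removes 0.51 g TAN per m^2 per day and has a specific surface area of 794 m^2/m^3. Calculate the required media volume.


A = 4.0*1000 / 0.51 = 7843.1373 m^2
V = 7843.1373 / 794 = 9.87801

9.87801 m^3


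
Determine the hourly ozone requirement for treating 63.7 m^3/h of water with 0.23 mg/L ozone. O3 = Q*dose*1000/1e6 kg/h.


O3 demand (mg/h) = Q * dose * 1000 = 63.7 * 0.23 * 1000 = 14651 mg/h
Convert mg to kg: 14651 / 1e6 = 0.014651 kg/h

0.014651 kg/h


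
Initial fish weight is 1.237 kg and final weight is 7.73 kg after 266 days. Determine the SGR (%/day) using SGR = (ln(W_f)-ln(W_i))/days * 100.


ln(W_f) = ln(7.73) = 2.0451089
ln(W_i) = ln(1.237) = 0.21268909
ln(W_f) - ln(W_i) = 2.0451089 - 0.21268909 = 1.8324198
SGR = 1.8324198 / 266 * 100 = 0.68888 %/day

0.68888 %/day


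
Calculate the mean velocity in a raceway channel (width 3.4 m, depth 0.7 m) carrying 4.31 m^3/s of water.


Cross-sectional area = W * d = 3.4 * 0.7 = 2.38 m^2
Velocity = Q / A = 4.31 / 2.38 = 1.81092 m/s

1.81092 m/s


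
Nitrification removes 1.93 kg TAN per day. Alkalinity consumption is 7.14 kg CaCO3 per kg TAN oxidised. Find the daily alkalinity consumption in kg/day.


Alkalinity factor: 7.14 kg CaCO3 consumed per kg TAN nitrified
alk = 1.93 kg TAN * 7.14 = 13.7802 kg CaCO3/day

13.7802 kg CaCO3/day


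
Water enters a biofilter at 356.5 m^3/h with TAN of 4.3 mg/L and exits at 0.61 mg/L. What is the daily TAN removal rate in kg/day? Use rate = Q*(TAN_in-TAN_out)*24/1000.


Concentration drop: TAN_in - TAN_out = 4.3 - 0.61 = 3.69 mg/L
Hourly TAN removed = Q * dTAN = 356.5 m^3/h * 3.69 mg/L = 1315.485 g/h  (m^3/h * mg/L = g/h)
Daily TAN removed = 1315.485 * 24 = 31571.64 g/day
Convert to kg/day: 31571.64 / 1000 = 31.57164 kg/day

31.57164 kg/day


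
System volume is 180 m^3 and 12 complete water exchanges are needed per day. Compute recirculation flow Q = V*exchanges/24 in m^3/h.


Daily recirculation volume = 180 m^3 * 12 = 2160 m^3/day
Flow rate Q = daily volume / 24 h = 2160 / 24 = 90 m^3/h

90 m^3/h


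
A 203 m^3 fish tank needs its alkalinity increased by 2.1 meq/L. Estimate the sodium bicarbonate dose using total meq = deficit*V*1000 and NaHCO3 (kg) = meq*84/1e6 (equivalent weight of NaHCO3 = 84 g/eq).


Tank volume in L = 203 m^3 * 1000 = 203000 L
Total meq required = 2.1 meq/L * 203000 L = 426300 meq
NaHCO3 mass = 426300 meq * 84 mg/meq / 1e6 = 35.8092 kg

35.8092 kg


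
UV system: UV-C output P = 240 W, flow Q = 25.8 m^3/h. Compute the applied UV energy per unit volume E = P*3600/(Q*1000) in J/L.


Energy delivered per hour = 240 W * 3600 s = 864000 J/h
Volume treated per hour = 25.8 m^3/h * 1000 = 25800 L/h
dose = 864000 / 25800 = 33.4884 J/L

33.4884 J/L


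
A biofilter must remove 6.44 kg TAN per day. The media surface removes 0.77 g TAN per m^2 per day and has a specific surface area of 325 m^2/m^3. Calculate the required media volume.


A = 6.44*1000 / 0.77 = 8363.6364 m^2
V = 8363.6364 / 325 = 25.7343

25.7343 m^3


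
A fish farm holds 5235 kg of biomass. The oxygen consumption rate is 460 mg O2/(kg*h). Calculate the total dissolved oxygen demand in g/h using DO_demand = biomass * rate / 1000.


Total O2 consumption (mg/h) = 5235 kg * 460 mg/(kg*h) = 2408100 mg/h
Convert to g/h: 2408100 / 1000 = 2408.1 g/h

2408.1 g/h


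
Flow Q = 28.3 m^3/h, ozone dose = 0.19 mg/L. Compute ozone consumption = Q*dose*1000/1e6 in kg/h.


O3 demand (mg/h) = Q * dose * 1000 = 28.3 * 0.19 * 1000 = 5377 mg/h
Convert mg to kg: 5377 / 1e6 = 0.005377 kg/h

0.005377 kg/h


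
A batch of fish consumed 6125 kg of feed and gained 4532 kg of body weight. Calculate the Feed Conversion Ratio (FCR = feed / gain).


FCR = feed consumed / weight gained
FCR = 6125 kg / 4532 kg = 1.3515

1.3515


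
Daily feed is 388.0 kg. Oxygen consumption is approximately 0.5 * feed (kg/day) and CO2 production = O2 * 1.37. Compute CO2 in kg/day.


O2 = 388.0 * 0.5 = 194
CO2 = 194 * 1.37 = 265.78

265.78 kg/day


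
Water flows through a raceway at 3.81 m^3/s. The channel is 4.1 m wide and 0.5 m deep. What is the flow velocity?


Cross-sectional area = W * d = 4.1 * 0.5 = 2.05 m^2
Velocity = Q / A = 3.81 / 2.05 = 1.85854 m/s

1.85854 m/s


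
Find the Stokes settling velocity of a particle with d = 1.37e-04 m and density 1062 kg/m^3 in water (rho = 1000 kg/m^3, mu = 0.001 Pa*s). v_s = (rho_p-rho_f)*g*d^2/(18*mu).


Density difference: rho_p - rho_f = 1062 - 1000 = 62 kg/m^3
d^2 = (1.37e-04)^2 = 1.8769e-08 m^2
Numerator = (rho_p - rho_f) * g * d^2 = 62 * 9.81 * 1.8769e-08 = 1.1415681e-05
Denominator = 18 * mu = 18 * 0.001 = 0.018
v_s = 1.1415681e-05 / 0.018 = 6.34204e-04 m/s
Check: Re = rho_f * v_s * d / mu = 1000 * 6.34204e-04 * 1.37e-04 / 0.001 = 0.0869 < 1, so Stokes' law applies.

6.34204e-04 m/s


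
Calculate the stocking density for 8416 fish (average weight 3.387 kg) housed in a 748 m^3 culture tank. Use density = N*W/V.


Total biomass = 8416 fish * 3.387 kg = 28504.992 kg
Density = total biomass / volume = 28504.992 / 748 = 38.1083 kg/m^3

38.1083 kg/m^3


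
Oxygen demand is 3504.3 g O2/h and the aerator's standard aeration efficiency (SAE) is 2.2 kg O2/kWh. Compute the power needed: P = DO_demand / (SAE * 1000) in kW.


SAE in g O2/kWh = 2.2 * 1000 = 2200 g/kWh
P = DO_demand / SAE_g = 3504.3 / 2200 = 1.59286 kW

1.59286 kW


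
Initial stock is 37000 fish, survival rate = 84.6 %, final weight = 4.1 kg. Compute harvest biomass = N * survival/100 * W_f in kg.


Survivors = 37000 * 84.6/100 = 31302 fish
Harvest biomass = survivors * W_f = 31302 * 4.1 = 128338.2 kg

128338.2 kg


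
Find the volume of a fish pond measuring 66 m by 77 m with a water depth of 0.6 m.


Base area = L * W = 66 * 77 = 5082 m^2
Volume = area * depth = 5082 * 0.6 = 3049.2 m^3

3049.2 m^3


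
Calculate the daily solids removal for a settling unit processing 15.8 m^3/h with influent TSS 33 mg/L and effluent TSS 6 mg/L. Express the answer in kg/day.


Concentration drop: TSS_in - TSS_out = 33 - 6 = 27 mg/L
Hourly solids removed = Q * dTSS = 15.8 m^3/h * 27 mg/L = 426.6 g/h  (m^3/h * mg/L = g/h)
Daily solids removed = 426.6 * 24 = 10238.4 g/day
Convert g to kg: 10238.4 / 1000 = 10.2384 kg/day

10.2384 kg/day


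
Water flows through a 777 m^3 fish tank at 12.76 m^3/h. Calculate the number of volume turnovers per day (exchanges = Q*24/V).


Daily flow volume = 12.76 m^3/h * 24 h = 306.24 m^3/day
Exchanges = daily flow / tank volume = 306.24 / 777 = 0.394131 exchanges/day

0.394131 exchanges/day


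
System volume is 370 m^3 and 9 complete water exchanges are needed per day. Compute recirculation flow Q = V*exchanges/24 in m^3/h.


Daily recirculation volume = 370 m^3 * 9 = 3330 m^3/day
Flow rate Q = daily volume / 24 h = 3330 / 24 = 138.75 m^3/h

138.75 m^3/h


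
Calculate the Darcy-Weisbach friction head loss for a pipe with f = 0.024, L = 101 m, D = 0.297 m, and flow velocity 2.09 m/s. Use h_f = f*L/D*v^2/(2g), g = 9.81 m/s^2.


v^2 = 2.09^2 = 4.3681 m^2/s^2
L/D = 101/0.297 = 340.06734
h_f = f*(L/D)*v^2/(2g) = 0.024 * 340.06734 * 4.3681 / 19.62 = 1.81706 m

1.81706 m


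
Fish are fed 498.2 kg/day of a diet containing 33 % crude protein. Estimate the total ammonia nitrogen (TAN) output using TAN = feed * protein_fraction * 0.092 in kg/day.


Protein in feed = 498.2 * 33/100 = 164.406 kg/day
TAN = protein * 0.092 = 164.406 * 0.092 = 15.125352 kg/day

15.125352 kg/day


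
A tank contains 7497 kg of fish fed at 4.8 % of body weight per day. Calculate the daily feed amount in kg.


Feeding rate fraction = 4.8% / 100 = 0.048
Daily feed = 7497 kg * 0.048 = 359.856 kg/day

359.856 kg/day


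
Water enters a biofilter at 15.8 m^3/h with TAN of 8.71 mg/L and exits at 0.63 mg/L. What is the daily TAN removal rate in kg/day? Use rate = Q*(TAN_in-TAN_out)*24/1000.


Concentration drop: TAN_in - TAN_out = 8.71 - 0.63 = 8.08 mg/L
Hourly TAN removed = Q * dTAN = 15.8 m^3/h * 8.08 mg/L = 127.664 g/h  (m^3/h * mg/L = g/h)
Daily TAN removed = 127.664 * 24 = 3063.936 g/day
Convert to kg/day: 3063.936 / 1000 = 3.063936 kg/day

3.063936 kg/day


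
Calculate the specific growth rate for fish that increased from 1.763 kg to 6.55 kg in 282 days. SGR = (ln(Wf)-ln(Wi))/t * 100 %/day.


ln(W_f) = ln(6.55) = 1.879465
ln(W_i) = ln(1.763) = 0.5670169
ln(W_f) - ln(W_i) = 1.879465 - 0.5670169 = 1.3124481
SGR = 1.3124481 / 282 * 100 = 0.465407 %/day

0.465407 %/day


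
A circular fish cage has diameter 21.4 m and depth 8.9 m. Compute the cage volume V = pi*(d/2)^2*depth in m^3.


r = d/2 = 21.4/2 = 10.7 m
Base area = pi*r^2 = pi*10.7^2 = 359.68094 m^2
Volume = 359.68094 * 8.9 = 3201.16 m^3

3201.16 m^3


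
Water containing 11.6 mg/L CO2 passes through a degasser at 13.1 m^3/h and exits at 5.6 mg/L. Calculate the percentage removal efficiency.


CO2_out / CO2_in = 5.6 / 11.6 = 0.48275862
Fraction remaining = 0.48275862
efficiency = (1 - 0.48275862) * 100 = 51.7241 %

51.7241 %


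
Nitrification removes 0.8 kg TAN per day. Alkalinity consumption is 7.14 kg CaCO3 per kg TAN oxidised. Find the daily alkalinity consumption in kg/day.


Alkalinity factor: 7.14 kg CaCO3 consumed per kg TAN nitrified
alk = 0.8 kg TAN * 7.14 = 5.712 kg CaCO3/day

5.712 kg CaCO3/day


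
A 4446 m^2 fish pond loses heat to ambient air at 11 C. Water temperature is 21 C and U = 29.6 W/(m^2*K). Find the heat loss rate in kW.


Temperature difference dT = 21 - 11 = 10 K
Heat loss (W) = U * A * dT = 29.6 * 4446 * 10 = 1316016 W
Convert to kW: 1316016 / 1000 = 1316.016 kW

1316.016 kW


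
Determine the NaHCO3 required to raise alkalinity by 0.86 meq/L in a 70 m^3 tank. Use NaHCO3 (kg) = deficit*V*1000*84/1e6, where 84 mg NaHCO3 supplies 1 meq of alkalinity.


Tank volume in L = 70 m^3 * 1000 = 70000 L
Total meq required = 0.86 meq/L * 70000 L = 60200 meq
NaHCO3 mass = 60200 meq * 84 mg/meq / 1e6 = 5.0568 kg

5.0568 kg


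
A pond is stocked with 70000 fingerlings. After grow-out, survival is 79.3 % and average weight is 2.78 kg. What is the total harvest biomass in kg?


Survivors = 70000 * 79.3/100 = 55510 fish
Harvest biomass = survivors * W_f = 55510 * 2.78 = 154317.8 kg

154317.8 kg


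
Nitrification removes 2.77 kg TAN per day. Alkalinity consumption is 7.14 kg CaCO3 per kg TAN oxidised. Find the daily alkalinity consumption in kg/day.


Alkalinity factor: 7.14 kg CaCO3 consumed per kg TAN nitrified
alk = 2.77 kg TAN * 7.14 = 19.7778 kg CaCO3/day

19.7778 kg CaCO3/day


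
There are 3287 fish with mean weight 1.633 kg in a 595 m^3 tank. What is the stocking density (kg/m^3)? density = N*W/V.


Total biomass = 3287 fish * 1.633 kg = 5367.671 kg
Density = total biomass / volume = 5367.671 / 595 = 9.0213 kg/m^3

9.0213 kg/m^3


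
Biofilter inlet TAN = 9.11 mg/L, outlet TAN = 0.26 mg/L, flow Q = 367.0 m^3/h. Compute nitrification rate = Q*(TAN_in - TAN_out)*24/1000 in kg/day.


Concentration drop: TAN_in - TAN_out = 9.11 - 0.26 = 8.85 mg/L
Hourly TAN removed = Q * dTAN = 367.0 m^3/h * 8.85 mg/L = 3247.95 g/h  (m^3/h * mg/L = g/h)
Daily TAN removed = 3247.95 * 24 = 77950.8 g/day
Convert to kg/day: 77950.8 / 1000 = 77.9508 kg/day

77.9508 kg/day


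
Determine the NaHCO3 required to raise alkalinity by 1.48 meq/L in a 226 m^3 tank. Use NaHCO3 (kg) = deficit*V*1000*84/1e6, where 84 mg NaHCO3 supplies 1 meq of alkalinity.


Tank volume in L = 226 m^3 * 1000 = 226000 L
Total meq required = 1.48 meq/L * 226000 L = 334480 meq
NaHCO3 mass = 334480 meq * 84 mg/meq / 1e6 = 28.0963 kg

28.0963 kg


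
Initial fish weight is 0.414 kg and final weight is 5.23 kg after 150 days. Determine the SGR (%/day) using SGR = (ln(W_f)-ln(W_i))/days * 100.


ln(W_f) = ln(5.23) = 1.6544113
ln(W_i) = ln(0.414) = -0.88188931
ln(W_f) - ln(W_i) = 1.6544113 - -0.88188931 = 2.5363006
SGR = 2.5363006 / 150 * 100 = 1.69087 %/day

1.69087 %/day


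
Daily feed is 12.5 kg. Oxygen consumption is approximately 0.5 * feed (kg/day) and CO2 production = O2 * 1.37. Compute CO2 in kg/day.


O2 = 12.5 * 0.5 = 6.25
CO2 = 6.25 * 1.37 = 8.5625

8.5625 kg/day


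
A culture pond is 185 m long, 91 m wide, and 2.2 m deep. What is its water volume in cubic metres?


Base area = L * W = 185 * 91 = 16835 m^2
Volume = area * depth = 16835 * 2.2 = 37037 m^3

37037 m^3


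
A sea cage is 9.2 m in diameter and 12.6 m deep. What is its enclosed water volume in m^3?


r = d/2 = 9.2/2 = 4.6 m
Base area = pi*r^2 = pi*4.6^2 = 66.476101 m^2
Volume = 66.476101 * 12.6 = 837.599 m^3

837.599 m^3


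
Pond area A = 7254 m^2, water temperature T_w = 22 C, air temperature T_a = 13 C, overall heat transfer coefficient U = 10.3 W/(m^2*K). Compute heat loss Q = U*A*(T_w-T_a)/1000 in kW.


Temperature difference dT = 22 - 13 = 9 K
Heat loss (W) = U * A * dT = 10.3 * 7254 * 9 = 672445.8 W
Convert to kW: 672445.8 / 1000 = 672.4458 kW

672.4458 kW


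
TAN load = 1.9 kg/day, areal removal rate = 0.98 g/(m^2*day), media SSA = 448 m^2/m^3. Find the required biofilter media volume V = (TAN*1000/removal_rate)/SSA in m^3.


A = 1.9*1000 / 0.98 = 1938.7755 m^2
V = 1938.7755 / 448 = 4.32762

4.32762 m^3


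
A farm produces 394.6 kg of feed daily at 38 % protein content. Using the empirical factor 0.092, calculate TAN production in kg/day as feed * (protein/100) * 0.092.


Protein in feed = 394.6 * 38/100 = 149.948 kg/day
TAN = protein * 0.092 = 149.948 * 0.092 = 13.795216 kg/day

13.795216 kg/day


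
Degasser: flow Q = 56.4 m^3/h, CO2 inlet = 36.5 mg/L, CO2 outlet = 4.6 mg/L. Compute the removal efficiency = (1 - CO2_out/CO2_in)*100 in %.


CO2_out / CO2_in = 4.6 / 36.5 = 0.1260274
Fraction remaining = 0.1260274
efficiency = (1 - 0.1260274) * 100 = 87.3973 %

87.3973 %


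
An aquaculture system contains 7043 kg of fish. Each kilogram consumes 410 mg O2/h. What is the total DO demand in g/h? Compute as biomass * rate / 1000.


Total O2 consumption (mg/h) = 7043 kg * 410 mg/(kg*h) = 2887630 mg/h
Convert to g/h: 2887630 / 1000 = 2887.63 g/h

2887.63 g/h


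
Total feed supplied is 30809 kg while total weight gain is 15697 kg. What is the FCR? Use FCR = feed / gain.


FCR = feed consumed / weight gained
FCR = 30809 kg / 15697 kg = 1.96273

1.96273


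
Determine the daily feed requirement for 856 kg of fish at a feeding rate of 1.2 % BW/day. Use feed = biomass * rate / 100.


Feeding rate fraction = 1.2% / 100 = 0.012
Daily feed = 856 kg * 0.012 = 10.272 kg/day

10.272 kg/day


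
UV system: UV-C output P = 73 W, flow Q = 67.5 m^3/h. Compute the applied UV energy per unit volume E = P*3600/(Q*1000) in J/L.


Energy delivered per hour = 73 W * 3600 s = 262800 J/h
Volume treated per hour = 67.5 m^3/h * 1000 = 67500 L/h
dose = 262800 / 67500 = 3.89333 J/L

3.89333 J/L


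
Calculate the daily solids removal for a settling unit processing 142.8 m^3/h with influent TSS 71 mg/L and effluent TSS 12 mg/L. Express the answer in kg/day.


Concentration drop: TSS_in - TSS_out = 71 - 12 = 59 mg/L
Hourly solids removed = Q * dTSS = 142.8 m^3/h * 59 mg/L = 8425.2 g/h  (m^3/h * mg/L = g/h)
Daily solids removed = 8425.2 * 24 = 202204.8 g/day
Convert g to kg: 202204.8 / 1000 = 202.2048 kg/day

202.2048 kg/day


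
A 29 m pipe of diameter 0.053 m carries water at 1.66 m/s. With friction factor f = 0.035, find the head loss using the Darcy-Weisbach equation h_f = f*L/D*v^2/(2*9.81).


v^2 = 1.66^2 = 2.7556 m^2/s^2
L/D = 29/0.053 = 547.16981
h_f = f*(L/D)*v^2/(2g) = 0.035 * 547.16981 * 2.7556 / 19.62 = 2.68972 m

2.68972 m


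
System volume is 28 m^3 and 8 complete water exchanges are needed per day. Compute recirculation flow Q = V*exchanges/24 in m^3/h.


Daily recirculation volume = 28 m^3 * 8 = 224 m^3/day
Flow rate Q = daily volume / 24 h = 224 / 24 = 9.33333 m^3/h

9.33333 m^3/h


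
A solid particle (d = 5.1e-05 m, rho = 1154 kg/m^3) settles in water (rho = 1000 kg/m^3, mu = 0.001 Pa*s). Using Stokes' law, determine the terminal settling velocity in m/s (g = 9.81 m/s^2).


Density difference: rho_p - rho_f = 1154 - 1000 = 154 kg/m^3
d^2 = (5.1e-05)^2 = 2.601e-09 m^2
Numerator = (rho_p - rho_f) * g * d^2 = 154 * 9.81 * 2.601e-09 = 3.9294347e-06
Denominator = 18 * mu = 18 * 0.001 = 0.018
v_s = 3.9294347e-06 / 0.018 = 2.18302e-04 m/s
Check: Re = rho_f * v_s * d / mu = 1000 * 2.18302e-04 * 5.1e-05 / 0.001 = 0.0111 < 1, so Stokes' law applies.

2.18302e-04 m/s


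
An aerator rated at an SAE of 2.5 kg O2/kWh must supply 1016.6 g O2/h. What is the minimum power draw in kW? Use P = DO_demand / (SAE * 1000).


SAE in g O2/kWh = 2.5 * 1000 = 2500 g/kWh
P = DO_demand / SAE_g = 1016.6 / 2500 = 0.40664 kW

0.40664 kW


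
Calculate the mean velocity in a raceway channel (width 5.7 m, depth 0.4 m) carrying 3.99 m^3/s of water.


Cross-sectional area = W * d = 5.7 * 0.4 = 2.28 m^2
Velocity = Q / A = 3.99 / 2.28 = 1.75 m/s

1.75 m/s


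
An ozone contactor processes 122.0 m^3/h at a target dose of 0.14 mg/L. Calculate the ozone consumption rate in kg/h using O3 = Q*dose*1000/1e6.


O3 demand (mg/h) = Q * dose * 1000 = 122.0 * 0.14 * 1000 = 17080 mg/h
Convert mg to kg: 17080 / 1e6 = 0.01708 kg/h

0.01708 kg/h


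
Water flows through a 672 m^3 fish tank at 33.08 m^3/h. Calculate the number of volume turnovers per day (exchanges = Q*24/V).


Daily flow volume = 33.08 m^3/h * 24 h = 793.92 m^3/day
Exchanges = daily flow / tank volume = 793.92 / 672 = 1.18143 exchanges/day

1.18143 exchanges/day


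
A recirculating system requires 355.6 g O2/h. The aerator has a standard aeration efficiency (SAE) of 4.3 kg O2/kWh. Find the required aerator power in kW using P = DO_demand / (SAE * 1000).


SAE in g O2/kWh = 4.3 * 1000 = 4300 g/kWh
P = DO_demand / SAE_g = 355.6 / 4300 = 0.0826977 kW

0.0826977 kW


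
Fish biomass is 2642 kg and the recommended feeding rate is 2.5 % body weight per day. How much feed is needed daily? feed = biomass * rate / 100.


Feeding rate fraction = 2.5% / 100 = 0.025
Daily feed = 2642 kg * 0.025 = 66.05 kg/day

66.05 kg/day


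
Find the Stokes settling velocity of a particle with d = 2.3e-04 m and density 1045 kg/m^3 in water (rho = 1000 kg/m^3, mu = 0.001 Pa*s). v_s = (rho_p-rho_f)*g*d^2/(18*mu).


Density difference: rho_p - rho_f = 1045 - 1000 = 45 kg/m^3
d^2 = (2.3e-04)^2 = 5.29e-08 m^2
Numerator = (rho_p - rho_f) * g * d^2 = 45 * 9.81 * 5.29e-08 = 2.3352705e-05
Denominator = 18 * mu = 18 * 0.001 = 0.018
v_s = 2.3352705e-05 / 0.018 = 0.00129737 m/s
Check: Re = rho_f * v_s * d / mu = 1000 * 0.00129737 * 2.3e-04 / 0.001 = 0.298 < 1, so Stokes' law applies.

0.00129737 m/s


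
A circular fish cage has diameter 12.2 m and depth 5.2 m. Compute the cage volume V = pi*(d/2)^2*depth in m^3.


r = d/2 = 12.2/2 = 6.1 m
Base area = pi*r^2 = pi*6.1^2 = 116.89866 m^2
Volume = 116.89866 * 5.2 = 607.873 m^3

607.873 m^3


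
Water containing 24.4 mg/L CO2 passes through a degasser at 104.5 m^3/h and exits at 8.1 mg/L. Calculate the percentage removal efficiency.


CO2_out / CO2_in = 8.1 / 24.4 = 0.33196721
Fraction remaining = 0.33196721
efficiency = (1 - 0.33196721) * 100 = 66.8033 %

66.8033 %


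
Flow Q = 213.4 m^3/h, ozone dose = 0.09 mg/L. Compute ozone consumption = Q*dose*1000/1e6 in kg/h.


O3 demand (mg/h) = Q * dose * 1000 = 213.4 * 0.09 * 1000 = 19206 mg/h
Convert mg to kg: 19206 / 1e6 = 0.019206 kg/h

0.019206 kg/h


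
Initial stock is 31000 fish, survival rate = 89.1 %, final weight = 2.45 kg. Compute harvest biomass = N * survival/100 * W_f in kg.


Survivors = 31000 * 89.1/100 = 27621 fish
Harvest biomass = survivors * W_f = 27621 * 2.45 = 67671.45 kg

67671.45 kg


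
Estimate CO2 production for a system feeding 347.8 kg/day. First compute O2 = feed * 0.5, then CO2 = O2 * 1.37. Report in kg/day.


O2 = 347.8 * 0.5 = 173.9
CO2 = 173.9 * 1.37 = 238.243

238.243 kg/day


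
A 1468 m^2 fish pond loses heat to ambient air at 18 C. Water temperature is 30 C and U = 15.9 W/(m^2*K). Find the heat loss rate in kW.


Temperature difference dT = 30 - 18 = 12 K
Heat loss (W) = U * A * dT = 15.9 * 1468 * 12 = 280094.4 W
Convert to kW: 280094.4 / 1000 = 280.0944 kW

280.0944 kW


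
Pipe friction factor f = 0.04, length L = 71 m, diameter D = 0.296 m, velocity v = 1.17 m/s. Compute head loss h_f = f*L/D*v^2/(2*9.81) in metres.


v^2 = 1.17^2 = 1.3689 m^2/s^2
L/D = 71/0.296 = 239.86486
h_f = f*(L/D)*v^2/(2g) = 0.04 * 239.86486 * 1.3689 / 19.62 = 0.669421 m

0.669421 m


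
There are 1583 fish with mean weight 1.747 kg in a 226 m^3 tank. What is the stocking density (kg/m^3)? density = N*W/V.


Total biomass = 1583 fish * 1.747 kg = 2765.501 kg
Density = total biomass / volume = 2765.501 / 226 = 12.2367 kg/m^3

12.2367 kg/m^3


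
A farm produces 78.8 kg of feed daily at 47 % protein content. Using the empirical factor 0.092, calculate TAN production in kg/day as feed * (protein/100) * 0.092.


Protein in feed = 78.8 * 47/100 = 37.036 kg/day
TAN = protein * 0.092 = 37.036 * 0.092 = 3.407312 kg/day

3.407312 kg/day


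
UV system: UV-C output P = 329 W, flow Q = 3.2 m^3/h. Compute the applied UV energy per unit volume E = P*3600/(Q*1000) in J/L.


Energy delivered per hour = 329 W * 3600 s = 1184400 J/h
Volume treated per hour = 3.2 m^3/h * 1000 = 3200 L/h
dose = 1184400 / 3200 = 370.125 J/L

370.125 J/L


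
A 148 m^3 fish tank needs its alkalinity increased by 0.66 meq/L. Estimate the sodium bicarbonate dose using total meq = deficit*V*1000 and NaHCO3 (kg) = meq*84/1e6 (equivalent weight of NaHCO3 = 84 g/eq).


Tank volume in L = 148 m^3 * 1000 = 148000 L
Total meq required = 0.66 meq/L * 148000 L = 97680 meq
NaHCO3 mass = 97680 meq * 84 mg/meq / 1e6 = 8.20512 kg

8.20512 kg


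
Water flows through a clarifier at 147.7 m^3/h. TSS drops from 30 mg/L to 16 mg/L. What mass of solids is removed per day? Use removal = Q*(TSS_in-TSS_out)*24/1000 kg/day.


Concentration drop: TSS_in - TSS_out = 30 - 16 = 14 mg/L
Hourly solids removed = Q * dTSS = 147.7 m^3/h * 14 mg/L = 2067.8 g/h  (m^3/h * mg/L = g/h)
Daily solids removed = 2067.8 * 24 = 49627.2 g/day
Convert g to kg: 49627.2 / 1000 = 49.6272 kg/day

49.6272 kg/day


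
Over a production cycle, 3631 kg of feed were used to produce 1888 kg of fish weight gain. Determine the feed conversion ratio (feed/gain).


FCR = feed consumed / weight gained
FCR = 3631 kg / 1888 kg = 1.9232

1.9232


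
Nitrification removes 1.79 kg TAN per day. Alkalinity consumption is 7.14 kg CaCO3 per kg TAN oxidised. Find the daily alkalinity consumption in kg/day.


Alkalinity factor: 7.14 kg CaCO3 consumed per kg TAN nitrified
alk = 1.79 kg TAN * 7.14 = 12.7806 kg CaCO3/day

12.7806 kg CaCO3/day


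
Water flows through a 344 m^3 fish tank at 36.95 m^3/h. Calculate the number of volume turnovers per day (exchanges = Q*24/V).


Daily flow volume = 36.95 m^3/h * 24 h = 886.8 m^3/day
Exchanges = daily flow / tank volume = 886.8 / 344 = 2.57791 exchanges/day

2.57791 exchanges/day


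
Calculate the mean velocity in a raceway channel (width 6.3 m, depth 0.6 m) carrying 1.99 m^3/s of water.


Cross-sectional area = W * d = 6.3 * 0.6 = 3.78 m^2
Velocity = Q / A = 1.99 / 3.78 = 0.526455 m/s

0.526455 m/s


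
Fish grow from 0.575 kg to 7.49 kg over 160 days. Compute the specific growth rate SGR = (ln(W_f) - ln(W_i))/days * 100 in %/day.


ln(W_f) = ln(7.49) = 2.0135688
ln(W_i) = ln(0.575) = -0.55338524
ln(W_f) - ln(W_i) = 2.0135688 - -0.55338524 = 2.566954
SGR = 2.566954 / 160 * 100 = 1.60435 %/day

1.60435 %/day


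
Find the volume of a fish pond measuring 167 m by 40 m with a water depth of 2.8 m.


Base area = L * W = 167 * 40 = 6680 m^2
Volume = area * depth = 6680 * 2.8 = 18704 m^3

18704 m^3


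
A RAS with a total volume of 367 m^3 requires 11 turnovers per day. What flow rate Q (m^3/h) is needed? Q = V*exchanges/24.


Daily recirculation volume = 367 m^3 * 11 = 4037 m^3/day
Flow rate Q = daily volume / 24 h = 4037 / 24 = 168.208 m^3/h

168.208 m^3/h


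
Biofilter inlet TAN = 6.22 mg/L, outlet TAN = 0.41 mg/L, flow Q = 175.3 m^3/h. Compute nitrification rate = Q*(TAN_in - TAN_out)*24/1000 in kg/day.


Concentration drop: TAN_in - TAN_out = 6.22 - 0.41 = 5.81 mg/L
Hourly TAN removed = Q * dTAN = 175.3 m^3/h * 5.81 mg/L = 1018.493 g/h  (m^3/h * mg/L = g/h)
Daily TAN removed = 1018.493 * 24 = 24443.832 g/day
Convert to kg/day: 24443.832 / 1000 = 24.443832 kg/day

24.443832 kg/day


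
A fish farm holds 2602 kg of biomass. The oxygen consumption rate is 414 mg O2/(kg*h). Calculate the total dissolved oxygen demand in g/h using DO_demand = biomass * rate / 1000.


Total O2 consumption (mg/h) = 2602 kg * 414 mg/(kg*h) = 1077228 mg/h
Convert to g/h: 1077228 / 1000 = 1077.228 g/h

1077.228 g/h


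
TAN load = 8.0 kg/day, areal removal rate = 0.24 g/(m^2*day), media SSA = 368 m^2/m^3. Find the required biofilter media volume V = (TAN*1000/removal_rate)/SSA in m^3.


A = 8.0*1000 / 0.24 = 33333.333 m^2
V = 33333.333 / 368 = 90.5797

90.5797 m^3


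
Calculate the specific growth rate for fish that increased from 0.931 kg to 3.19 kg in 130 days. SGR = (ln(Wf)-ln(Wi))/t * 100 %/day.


ln(W_f) = ln(3.19) = 1.1600209
ln(W_i) = ln(0.931) = -0.071496002
ln(W_f) - ln(W_i) = 1.1600209 - -0.071496002 = 1.2315169
SGR = 1.2315169 / 130 * 100 = 0.947321 %/day

0.947321 %/day


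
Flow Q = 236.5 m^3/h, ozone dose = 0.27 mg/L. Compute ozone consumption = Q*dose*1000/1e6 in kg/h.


O3 demand (mg/h) = Q * dose * 1000 = 236.5 * 0.27 * 1000 = 63855 mg/h
Convert mg to kg: 63855 / 1e6 = 0.063855 kg/h

0.063855 kg/h


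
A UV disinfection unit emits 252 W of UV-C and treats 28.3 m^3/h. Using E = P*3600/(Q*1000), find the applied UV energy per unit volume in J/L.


Energy delivered per hour = 252 W * 3600 s = 907200 J/h
Volume treated per hour = 28.3 m^3/h * 1000 = 28300 L/h
dose = 907200 / 28300 = 32.0565 J/L

32.0565 J/L


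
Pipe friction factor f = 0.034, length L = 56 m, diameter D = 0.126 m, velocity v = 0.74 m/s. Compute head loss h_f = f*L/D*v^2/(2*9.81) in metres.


v^2 = 0.74^2 = 0.5476 m^2/s^2
L/D = 56/0.126 = 444.44444
h_f = f*(L/D)*v^2/(2g) = 0.034 * 444.44444 * 0.5476 / 19.62 = 0.421756 m

0.421756 m


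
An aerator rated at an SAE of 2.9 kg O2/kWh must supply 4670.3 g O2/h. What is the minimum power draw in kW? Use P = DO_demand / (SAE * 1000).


SAE in g O2/kWh = 2.9 * 1000 = 2900 g/kWh
P = DO_demand / SAE_g = 4670.3 / 2900 = 1.61045 kW

1.61045 kW


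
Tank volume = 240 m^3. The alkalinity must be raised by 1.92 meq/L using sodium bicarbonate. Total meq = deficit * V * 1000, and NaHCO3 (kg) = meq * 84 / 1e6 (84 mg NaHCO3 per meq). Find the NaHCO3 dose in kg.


Tank volume in L = 240 m^3 * 1000 = 240000 L
Total meq required = 1.92 meq/L * 240000 L = 460800 meq
NaHCO3 mass = 460800 meq * 84 mg/meq / 1e6 = 38.7072 kg

38.7072 kg


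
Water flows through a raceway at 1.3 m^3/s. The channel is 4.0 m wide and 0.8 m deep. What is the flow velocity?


Cross-sectional area = W * d = 4.0 * 0.8 = 3.2 m^2
Velocity = Q / A = 1.3 / 3.2 = 0.40625 m/s

0.40625 m/s


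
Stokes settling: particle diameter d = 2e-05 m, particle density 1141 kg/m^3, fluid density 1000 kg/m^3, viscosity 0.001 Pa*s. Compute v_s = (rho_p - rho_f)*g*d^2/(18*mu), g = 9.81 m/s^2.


Density difference: rho_p - rho_f = 1141 - 1000 = 141 kg/m^3
d^2 = (2e-05)^2 = 4e-10 m^2
Numerator = (rho_p - rho_f) * g * d^2 = 141 * 9.81 * 4e-10 = 5.53284e-07
Denominator = 18 * mu = 18 * 0.001 = 0.018
v_s = 5.53284e-07 / 0.018 = 3.0738e-05 m/s
Check: Re = rho_f * v_s * d / mu = 1000 * 3.0738e-05 * 2e-05 / 0.001 = 6.15e-04 < 1, so Stokes' law applies.

3.0738e-05 m/s


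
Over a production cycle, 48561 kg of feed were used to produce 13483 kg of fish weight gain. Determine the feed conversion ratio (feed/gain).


FCR = feed consumed / weight gained
FCR = 48561 kg / 13483 kg = 3.60165

3.60165


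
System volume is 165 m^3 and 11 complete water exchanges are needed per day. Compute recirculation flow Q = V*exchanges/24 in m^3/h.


Daily recirculation volume = 165 m^3 * 11 = 1815 m^3/day
Flow rate Q = daily volume / 24 h = 1815 / 24 = 75.625 m^3/h

75.625 m^3/h


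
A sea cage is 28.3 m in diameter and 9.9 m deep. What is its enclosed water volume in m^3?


r = d/2 = 28.3/2 = 14.15 m
Base area = pi*r^2 = pi*14.15^2 = 629.01754 m^2
Volume = 629.01754 * 9.9 = 6227.27 m^3

6227.27 m^3


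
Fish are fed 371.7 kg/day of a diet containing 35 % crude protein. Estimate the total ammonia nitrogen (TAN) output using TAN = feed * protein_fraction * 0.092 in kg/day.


Protein in feed = 371.7 * 35/100 = 130.095 kg/day
TAN = protein * 0.092 = 130.095 * 0.092 = 11.96874 kg/day

11.96874 kg/day


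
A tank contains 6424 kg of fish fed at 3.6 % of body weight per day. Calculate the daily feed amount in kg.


Feeding rate fraction = 3.6% / 100 = 0.036
Daily feed = 6424 kg * 0.036 = 231.264 kg/day

231.264 kg/day


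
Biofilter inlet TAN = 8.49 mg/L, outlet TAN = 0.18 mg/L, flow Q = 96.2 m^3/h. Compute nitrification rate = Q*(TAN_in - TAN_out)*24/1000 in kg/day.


Concentration drop: TAN_in - TAN_out = 8.49 - 0.18 = 8.31 mg/L
Hourly TAN removed = Q * dTAN = 96.2 m^3/h * 8.31 mg/L = 799.422 g/h  (m^3/h * mg/L = g/h)
Daily TAN removed = 799.422 * 24 = 19186.128 g/day
Convert to kg/day: 19186.128 / 1000 = 19.186128 kg/day

19.186128 kg/day


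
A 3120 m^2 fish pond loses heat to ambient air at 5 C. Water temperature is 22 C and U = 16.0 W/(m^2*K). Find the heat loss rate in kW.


Temperature difference dT = 22 - 5 = 17 K
Heat loss (W) = U * A * dT = 16.0 * 3120 * 17 = 848640 W
Convert to kW: 848640 / 1000 = 848.64 kW

848.64 kW


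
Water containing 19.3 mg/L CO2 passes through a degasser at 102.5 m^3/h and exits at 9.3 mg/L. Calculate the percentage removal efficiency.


CO2_out / CO2_in = 9.3 / 19.3 = 0.48186528
Fraction remaining = 0.48186528
efficiency = (1 - 0.48186528) * 100 = 51.8135 %

51.8135 %


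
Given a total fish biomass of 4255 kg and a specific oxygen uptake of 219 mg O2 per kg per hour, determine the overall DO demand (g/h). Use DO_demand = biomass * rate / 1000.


Total O2 consumption (mg/h) = 4255 kg * 219 mg/(kg*h) = 931845 mg/h
Convert to g/h: 931845 / 1000 = 931.845 g/h

931.845 g/h


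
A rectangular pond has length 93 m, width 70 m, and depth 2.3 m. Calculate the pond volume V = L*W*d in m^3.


Base area = L * W = 93 * 70 = 6510 m^2
Volume = area * depth = 6510 * 2.3 = 14973 m^3

14973 m^3


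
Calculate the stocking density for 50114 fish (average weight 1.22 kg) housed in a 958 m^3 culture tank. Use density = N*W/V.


Total biomass = 50114 fish * 1.22 kg = 61139.08 kg
Density = total biomass / volume = 61139.08 / 958 = 63.8195 kg/m^3

63.8195 kg/m^3


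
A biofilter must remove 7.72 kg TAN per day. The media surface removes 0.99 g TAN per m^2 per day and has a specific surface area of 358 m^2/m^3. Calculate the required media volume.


A = 7.72*1000 / 0.99 = 7797.9798 m^2
V = 7797.9798 / 358 = 21.7821

21.7821 m^3


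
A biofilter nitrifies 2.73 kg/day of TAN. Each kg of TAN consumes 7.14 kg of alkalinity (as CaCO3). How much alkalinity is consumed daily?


Alkalinity factor: 7.14 kg CaCO3 consumed per kg TAN nitrified
alk = 2.73 kg TAN * 7.14 = 19.4922 kg CaCO3/day

19.4922 kg CaCO3/day


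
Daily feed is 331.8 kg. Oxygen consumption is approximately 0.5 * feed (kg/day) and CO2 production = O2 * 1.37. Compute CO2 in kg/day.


O2 = 331.8 * 0.5 = 165.9
CO2 = 165.9 * 1.37 = 227.283

227.283 kg/day


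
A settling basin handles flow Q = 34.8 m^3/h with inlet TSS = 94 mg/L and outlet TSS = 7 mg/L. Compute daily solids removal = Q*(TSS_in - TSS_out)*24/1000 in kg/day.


Concentration drop: TSS_in - TSS_out = 94 - 7 = 87 mg/L
Hourly solids removed = Q * dTSS = 34.8 m^3/h * 87 mg/L = 3027.6 g/h  (m^3/h * mg/L = g/h)
Daily solids removed = 3027.6 * 24 = 72662.4 g/day
Convert g to kg: 72662.4 / 1000 = 72.6624 kg/day

72.6624 kg/day


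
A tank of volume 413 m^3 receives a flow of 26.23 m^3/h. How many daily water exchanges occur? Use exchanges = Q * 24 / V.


Daily flow volume = 26.23 m^3/h * 24 h = 629.52 m^3/day
Exchanges = daily flow / tank volume = 629.52 / 413 = 1.52426 exchanges/day

1.52426 exchanges/day


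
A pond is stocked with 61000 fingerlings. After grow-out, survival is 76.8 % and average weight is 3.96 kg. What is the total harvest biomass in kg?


Survivors = 61000 * 76.8/100 = 46848 fish
Harvest biomass = survivors * W_f = 46848 * 3.96 = 185518.08 kg

185518.08 kg


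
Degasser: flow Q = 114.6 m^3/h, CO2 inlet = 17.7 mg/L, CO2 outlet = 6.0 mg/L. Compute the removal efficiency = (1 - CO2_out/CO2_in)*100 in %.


CO2_out / CO2_in = 6.0 / 17.7 = 0.33898305
Fraction remaining = 0.33898305
efficiency = (1 - 0.33898305) * 100 = 66.1017 %

66.1017 %


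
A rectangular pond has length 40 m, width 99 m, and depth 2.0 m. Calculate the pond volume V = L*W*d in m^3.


Base area = L * W = 40 * 99 = 3960 m^2
Volume = area * depth = 3960 * 2.0 = 7920 m^3

7920 m^3


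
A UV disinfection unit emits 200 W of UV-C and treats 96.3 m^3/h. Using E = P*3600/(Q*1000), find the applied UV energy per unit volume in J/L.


Energy delivered per hour = 200 W * 3600 s = 720000 J/h
Volume treated per hour = 96.3 m^3/h * 1000 = 96300 L/h
dose = 720000 / 96300 = 7.47664 J/L

7.47664 J/L
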